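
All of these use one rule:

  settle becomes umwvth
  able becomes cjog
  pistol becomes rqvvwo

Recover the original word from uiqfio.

A repeating key of period 3 is used — shifts +2, +8, +3 over and over.
Decoding uiqfio: u−2=s, i−8=a, q−3=n, f−2=d, i−8=a, o−3=l.

sandal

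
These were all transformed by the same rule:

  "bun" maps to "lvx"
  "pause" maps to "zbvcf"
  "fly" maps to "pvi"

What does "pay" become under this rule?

The shift depends on letter class: consonant b→l is +10, but vowel u→v is +1. The rule splits by letter class: vowels +1, consonants +10.
For pay: p(cons)+10=z, a(vowel)+1=b, y(cons)+10=i.

zbi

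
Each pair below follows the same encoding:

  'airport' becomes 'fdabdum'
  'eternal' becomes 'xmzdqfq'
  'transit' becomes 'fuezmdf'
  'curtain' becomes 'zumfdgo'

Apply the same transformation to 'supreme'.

The output letters match the input read backwards, each shifted +12: airport reversed is tropria. Read the word backwards and shift each letter +12.
For supreme: reverse → emerpus; then shift: e+12=q, m+12=y, e+12=q, r+12=d, p+12=b, u+12=g, s+12=e.

qyqdbge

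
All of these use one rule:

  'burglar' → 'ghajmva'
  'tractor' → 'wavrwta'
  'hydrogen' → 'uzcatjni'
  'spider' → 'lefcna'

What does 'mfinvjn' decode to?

lineage

b(1)→g(6) and u(20)→h(7) fit y≡11x+21 (mod 26); the inverse of 11 mod 26 is 19. This is an affine cipher: with a=0,…,z=25, each position x becomes (11x+21) mod 26.
Decoding mfinvjn: m(12)→19·(12−21)≡11=l; f(5)→19·(5−21)≡8=i; i(8)→19·(8−21)≡13=n; n(13)→19·(13−21)≡4=e; v(21)→19·(21−21)≡0=a; j(9)→19·(9−21)≡6=g; n(13)→19·(13−21)≡4=e (all mod 26).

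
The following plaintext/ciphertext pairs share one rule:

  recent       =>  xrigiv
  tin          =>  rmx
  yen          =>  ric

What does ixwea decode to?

waste

The word is reversed, then every letter is shifted forward by 4.
Decoding ixwea: shift back: i−4=e, x−4=t, w−4=s, e−4=a, a−4=w → etsaw; then reverse → waste.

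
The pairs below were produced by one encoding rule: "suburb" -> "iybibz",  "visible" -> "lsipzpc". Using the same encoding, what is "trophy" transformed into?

fowvya

Read the word backwards and shift each letter +7.
Applying it to trophy: reverse → yhport; then shift: y+7=f, h+7=o, p+7=w, o+7=v, r+7=y, t+7=a.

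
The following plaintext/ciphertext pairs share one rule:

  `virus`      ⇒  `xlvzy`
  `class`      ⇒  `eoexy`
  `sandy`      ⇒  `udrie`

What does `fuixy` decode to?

dress

In virus: v→x is +2, i→l is +3, r→v is +4, u→z is +5 — the shift increases by 1 each position. Letter i (0-indexed) is shifted by i+2, so successive shifts are 2, 3, 4, ….
Decoding fuixy: f−2=d, u−3=r, i−4=e, x−5=s, y−6=s.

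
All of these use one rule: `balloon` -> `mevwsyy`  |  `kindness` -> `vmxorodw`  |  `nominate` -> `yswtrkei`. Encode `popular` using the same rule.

aszfpkc

Shifts by position in balloon: pos 0: b→m (+11), pos 1: a→e (+4), pos 2: l→v (+10), pos 3: l→w (+11), pos 4: o→s (+4), pos 5: o→y (+10) — repeating every 3. The shifts repeat in a cycle of length 3: positions 0,1,… shift by +11, +4, +10, then the pattern repeats.
On popular: p+11=a, o+4=s, p+10=z, u+11=f, l+4=p, a+10=k, r+11=c.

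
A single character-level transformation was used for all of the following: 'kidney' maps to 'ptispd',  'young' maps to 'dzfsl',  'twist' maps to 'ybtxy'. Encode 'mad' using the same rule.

The shift depends on letter class: consonant k→p is +5, but vowel i→t is +11. Vowels shift forward by 11 and consonants shift forward by 5.
For mad: m(cons)+5=r, a(vowel)+11=l, d(cons)+5=i.

rli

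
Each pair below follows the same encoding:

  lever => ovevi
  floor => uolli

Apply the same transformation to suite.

Each pair mirrors across the alphabet (l↔o, e↔v, v↔e): positions sum to 25. Each letter is replaced by its mirror in the alphabet: a↔z, b↔y, c↔x, and so on (the Atbash cipher).
For suite: s↔h, u↔f, i↔r, t↔g, e↔v.

hfrgv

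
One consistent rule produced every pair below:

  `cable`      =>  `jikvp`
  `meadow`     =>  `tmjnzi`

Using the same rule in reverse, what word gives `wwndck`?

In cable: c→j is +7, a→i is +8, b→k is +9, l→v is +10 — the shift increases by 1 each position. Letter i (0-indexed) is shifted by i+7, so successive shifts are 7, 8, 9, ….
Decoding wwndck: w−7=p, w−8=o, n−9=e, d−10=t, c−11=r, k−12=y.

poetry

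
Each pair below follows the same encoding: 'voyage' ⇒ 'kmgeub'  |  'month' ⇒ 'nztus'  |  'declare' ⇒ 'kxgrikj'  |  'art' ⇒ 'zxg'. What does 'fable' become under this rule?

The output letters match the input read backwards, each shifted +6: voyage reversed is egayov. The word is reversed, then every letter is shifted forward by 6.
On fable: reverse → elbaf; then shift: e+6=k, l+6=r, b+6=h, a+6=g, f+6=l.

krhgl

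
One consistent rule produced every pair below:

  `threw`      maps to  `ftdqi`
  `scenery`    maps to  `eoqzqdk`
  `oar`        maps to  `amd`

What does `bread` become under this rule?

Each letter is shifted forward by 12 in the alphabet (a Caesar shift of +12).
Applying it to bread: b+12=n, r+12=d, e+12=q, a+12=m, d+12=p.

ndqmp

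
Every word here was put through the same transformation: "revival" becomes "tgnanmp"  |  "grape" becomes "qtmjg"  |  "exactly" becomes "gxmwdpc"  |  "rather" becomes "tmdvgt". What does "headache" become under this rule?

This is an affine cipher: with a=0,…,z=25, each position x becomes (5x+12) mod 26.
Applying it to headache: h(7)→5·7+12≡21=v; e(4)→5·4+12≡6=g; a(0)→5·0+12≡12=m; d(3)→5·3+12≡1=b; a(0)→5·0+12≡12=m; c(2)→5·2+12≡22=w; h(7)→5·7+12≡21=v; e(4)→5·4+12≡6=g (all mod 26).

vgmbmwvg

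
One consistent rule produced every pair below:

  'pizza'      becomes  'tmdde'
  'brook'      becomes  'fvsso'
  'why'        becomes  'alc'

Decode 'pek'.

lag

Compare letters: p→t is +4, i→m is +4, z→d is +4 — a constant shift. This is a Caesar cipher with shift 4.
Reversing it on pek: p−4=l, e−4=a, k−4=g.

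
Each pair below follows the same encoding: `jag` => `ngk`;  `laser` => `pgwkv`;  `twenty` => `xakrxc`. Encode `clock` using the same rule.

gpugo

Vowels shift forward by 6 and consonants shift forward by 4.
Applying it to clock: c(cons)+4=g, l(cons)+4=p, o(vowel)+6=u, c(cons)+4=g, k(cons)+4=o.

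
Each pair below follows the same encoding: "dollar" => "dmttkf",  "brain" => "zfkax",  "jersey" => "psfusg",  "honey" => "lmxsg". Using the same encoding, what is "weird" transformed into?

csafd

d(3)→d(3) and o(14)→m(12) fit y≡15x+10 (mod 26); the inverse of 15 mod 26 is 7. Treating letters as 0–25, the rule is x ↦ 15x + 10 (mod 26).
Applying it to weird: w(22)→15·22+10≡2=c; e(4)→15·4+10≡18=s; i(8)→15·8+10≡0=a; r(17)→15·17+10≡5=f; d(3)→15·3+10≡3=d (all mod 26).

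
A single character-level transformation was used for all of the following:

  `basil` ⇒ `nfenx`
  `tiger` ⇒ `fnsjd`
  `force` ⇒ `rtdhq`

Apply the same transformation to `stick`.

eyuhw

It's a Vigenère-style cipher with numeric key [12,5]: position i shifts by key[i mod 2].
For stick: s+12=e, t+5=y, i+12=u, c+5=h, k+12=w.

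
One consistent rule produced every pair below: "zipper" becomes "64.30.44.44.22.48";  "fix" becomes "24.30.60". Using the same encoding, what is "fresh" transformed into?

z(#26)→64 and i(#9)→30: differences scale by 2, so n = 2·pos + 12. With a=1..z=26, the number is 2·pos + 12.
For fresh: f=6→24, r=18→48, e=5→22, s=19→50, h=8→28.

24.48.22.50.28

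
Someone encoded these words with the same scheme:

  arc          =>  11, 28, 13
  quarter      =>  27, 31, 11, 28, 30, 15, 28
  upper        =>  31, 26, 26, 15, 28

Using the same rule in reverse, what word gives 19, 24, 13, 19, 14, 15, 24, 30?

incident

The number is (letter's place in the alphabet, a=1) + 10.
Undoing it on 19, 24, 13, 19, 14, 15, 24, 30: 19→(19−10)÷1=9=i, 24→(24−10)÷1=14=n, 13→(13−10)÷1=3=c, 19→(19−10)÷1=9=i, 14→(14−10)÷1=4=d, 15→(15−10)÷1=5=e, 24→(24−10)÷1=14=n, 30→(30−10)÷1=20=t.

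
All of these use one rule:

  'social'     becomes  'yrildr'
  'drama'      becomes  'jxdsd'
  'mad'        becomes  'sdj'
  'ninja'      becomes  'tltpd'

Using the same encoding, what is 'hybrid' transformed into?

nehxlj

The shift depends on letter class: consonant s→y is +6, but vowel o→r is +3. The rule splits by letter class: vowels +3, consonants +6.
For hybrid: h(cons)+6=n, y(cons)+6=e, b(cons)+6=h, r(cons)+6=x, i(vowel)+3=l, d(cons)+6=j.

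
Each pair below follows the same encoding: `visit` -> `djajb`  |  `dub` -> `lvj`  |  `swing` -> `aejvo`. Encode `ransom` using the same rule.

zbvapu

Two shifts are in play — +1 for a/e/i/o/u, +8 for every other letter.
For ransom: r(cons)+8=z, a(vowel)+1=b, n(cons)+8=v, s(cons)+8=a, o(vowel)+1=p, m(cons)+8=u.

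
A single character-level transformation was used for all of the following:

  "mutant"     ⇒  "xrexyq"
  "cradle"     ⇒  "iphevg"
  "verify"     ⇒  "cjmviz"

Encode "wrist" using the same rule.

The output letters match the input read backwards, each shifted +4: mutant reversed is tnatum. Read the word backwards and shift each letter +4.
On wrist: reverse → tsirw; then shift: t+4=x, s+4=w, i+4=m, r+4=v, w+4=a.

xwmva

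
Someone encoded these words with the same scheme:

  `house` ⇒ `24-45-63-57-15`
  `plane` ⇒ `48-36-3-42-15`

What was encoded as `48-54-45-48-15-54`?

proper

h(#8)→24 and o(#15)→45: differences scale by 3, so n = 3·pos + 0. The formula is n = 3×(alphabet index, a=1).
Undoing it on 48-54-45-48-15-54: 48→(48−0)÷3=16=p, 54→(54−0)÷3=18=r, 45→(45−0)÷3=15=o, 48→(48−0)÷3=16=p, 15→(15−0)÷3=5=e, 54→(54−0)÷3=18=r.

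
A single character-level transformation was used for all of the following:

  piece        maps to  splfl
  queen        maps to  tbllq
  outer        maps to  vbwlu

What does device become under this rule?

glypfl

Vowels shift forward by 7 and consonants shift forward by 3.
Applying it to device: d(cons)+3=g, e(vowel)+7=l, v(cons)+3=y, i(vowel)+7=p, c(cons)+3=f, e(vowel)+7=l.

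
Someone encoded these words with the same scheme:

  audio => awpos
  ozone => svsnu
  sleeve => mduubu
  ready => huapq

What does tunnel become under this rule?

a(0)→a(0) and u(20)→w(22) fit y≡5x+0 (mod 26); the inverse of 5 mod 26 is 21. This is an affine cipher: with a=0,…,z=25, each position x becomes (5x+0) mod 26.
Applying it to tunnel: t(19)→5·19+0≡17=r; u(20)→5·20+0≡22=w; n(13)→5·13+0≡13=n; n(13)→5·13+0≡13=n; e(4)→5·4+0≡20=u; l(11)→5·11+0≡3=d (all mod 26).

rwnnud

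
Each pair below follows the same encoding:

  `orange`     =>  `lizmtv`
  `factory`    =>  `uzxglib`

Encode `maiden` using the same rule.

Each pair mirrors across the alphabet (o↔l, r↔i, a↔z): positions sum to 25. Letters are reflected about the middle of the alphabet (position → 25−position): Atbash.
Applying it to maiden: m↔n, a↔z, i↔r, d↔w, e↔v, n↔m.

nzrwvm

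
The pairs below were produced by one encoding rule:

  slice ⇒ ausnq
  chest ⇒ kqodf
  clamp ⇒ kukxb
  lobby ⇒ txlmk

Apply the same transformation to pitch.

xrdnt

In slice: s→a is +8, l→u is +9, i→s is +10, c→n is +11 — the shift increases by 1 each position. Each letter shifts forward by (position + 8), i.e. 8, 9, 10, … — the shift grows by one for each successive letter.
For pitch: p+8=x, i+9=r, t+10=d, c+11=n, h+12=t.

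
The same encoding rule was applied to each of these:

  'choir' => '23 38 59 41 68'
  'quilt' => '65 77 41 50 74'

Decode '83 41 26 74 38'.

c(#3)→23 and h(#8)→38: differences scale by 3, so n = 3·pos + 14. The formula is n = 3×(alphabet index, a=1) + 14.
Reversing it on 83 41 26 74 38: 83→(83−14)÷3=23=w, 41→(41−14)÷3=9=i, 26→(26−14)÷3=4=d, 74→(74−14)÷3=20=t, 38→(38−14)÷3=8=h.

width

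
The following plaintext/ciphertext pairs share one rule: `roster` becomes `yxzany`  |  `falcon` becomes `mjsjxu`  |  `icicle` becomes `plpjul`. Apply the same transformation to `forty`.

mxyah

Shifts by position in roster: pos 0: r→y (+7), pos 1: o→x (+9), pos 2: s→z (+7), pos 3: t→a (+7), pos 4: e→n (+9), pos 5: r→y (+7) — repeating every 3. It's a Vigenère-style cipher with numeric key [7,9,7]: position i shifts by key[i mod 3].
For forty: f+7=m, o+9=x, r+7=y, t+7=a, y+9=h.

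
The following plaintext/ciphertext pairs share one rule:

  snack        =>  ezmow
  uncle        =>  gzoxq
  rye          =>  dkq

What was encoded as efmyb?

stamp

Compare letters: s→e is +12, n→z is +12, a→m is +12 — a constant shift. It's a constant shift of +12 (ROT12).
Undoing it on efmyb: e−12=s, f−12=t, m−12=a, y−12=m, b−12=p.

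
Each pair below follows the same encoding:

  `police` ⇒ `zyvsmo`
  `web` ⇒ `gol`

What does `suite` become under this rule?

cesdo

This is a Caesar cipher with shift 10.
For suite: s+10=c, u+10=e, i+10=s, t+10=d, e+10=o.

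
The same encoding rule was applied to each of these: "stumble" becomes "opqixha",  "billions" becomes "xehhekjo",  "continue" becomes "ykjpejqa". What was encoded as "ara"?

eve

Compare letters: s→o is +22, t→p is +22, u→q is +22 — a constant shift. This is a Caesar cipher with shift 22.
Decoding ara: a−22=e, r−22=v, a−22=e.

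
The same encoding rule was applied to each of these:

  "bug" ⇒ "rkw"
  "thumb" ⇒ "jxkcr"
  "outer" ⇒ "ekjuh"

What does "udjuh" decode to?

Every letter moves 16 places later in the alphabet, wrapping around z→a.
Decoding udjuh: u−16=e, d−16=n, j−16=t, u−16=e, h−16=r.

enter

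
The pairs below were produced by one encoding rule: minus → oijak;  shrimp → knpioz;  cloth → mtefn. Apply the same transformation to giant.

m(12)→o(14) and i(8)→i(8) fit y≡21x+22 (mod 26); the inverse of 21 mod 26 is 5. This is an affine cipher: with a=0,…,z=25, each position x becomes (21x+22) mod 26.
On giant: g(6)→21·6+22≡18=s; i(8)→21·8+22≡8=i; a(0)→21·0+22≡22=w; n(13)→21·13+22≡9=j; t(19)→21·19+22≡5=f (all mod 26).

siwjf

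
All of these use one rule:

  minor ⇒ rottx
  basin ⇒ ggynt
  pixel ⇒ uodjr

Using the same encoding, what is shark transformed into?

xngwq

Shifts by position in minor: pos 0: m→r (+5), pos 1: i→o (+6), pos 2: n→t (+6), pos 3: o→t (+5), pos 4: r→x (+6) — repeating every 3. It's a Vigenère-style cipher with numeric key [5,6,6]: position i shifts by key[i mod 3].
Applying it to shark: s+5=x, h+6=n, a+6=g, r+5=w, k+6=q.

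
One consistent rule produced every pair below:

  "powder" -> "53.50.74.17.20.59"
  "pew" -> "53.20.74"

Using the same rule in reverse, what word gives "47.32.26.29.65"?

night

Each letter becomes 3×(its alphabet position, a=1..z=26) + 5.
Decoding 47.32.26.29.65: 47→(47−5)÷3=14=n, 32→(32−5)÷3=9=i, 26→(26−5)÷3=7=g, 29→(29−5)÷3=8=h, 65→(65−5)÷3=20=t.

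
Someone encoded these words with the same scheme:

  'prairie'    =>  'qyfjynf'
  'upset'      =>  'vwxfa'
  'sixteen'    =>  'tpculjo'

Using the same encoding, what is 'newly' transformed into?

olbmf

Shifts by position in prairie: pos 0: p→q (+1), pos 1: r→y (+7), pos 2: a→f (+5), pos 3: i→j (+1), pos 4: r→y (+7), pos 5: i→n (+5) — repeating every 3. The shifts repeat in a cycle of length 3: positions 0,1,… shift by +1, +7, +5, then the pattern repeats.
Applying it to newly: n+1=o, e+7=l, w+5=b, l+1=m, y+7=f.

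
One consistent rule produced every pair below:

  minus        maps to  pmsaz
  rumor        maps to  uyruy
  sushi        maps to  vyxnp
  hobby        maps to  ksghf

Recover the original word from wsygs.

total

In minus: m→p is +3, i→m is +4, n→s is +5, u→a is +6 — the shift increases by 1 each position. The shift increases by 1 at each position, starting from +3: 3, 4, 5, ….
Undoing it on wsygs: w−3=t, s−4=o, y−5=t, g−6=a, s−7=l.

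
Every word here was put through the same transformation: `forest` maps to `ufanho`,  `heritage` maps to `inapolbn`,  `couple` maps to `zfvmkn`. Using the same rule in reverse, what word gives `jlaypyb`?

warning

f(5)→u(20) and o(14)→f(5) fit y≡7x+11 (mod 26); the inverse of 7 mod 26 is 15. Treating letters as 0–25, the rule is x ↦ 7x + 11 (mod 26).
Decoding jlaypyb: j(9)→15·(9−11)≡22=w; l(11)→15·(11−11)≡0=a; a(0)→15·(0−11)≡17=r; y(24)→15·(24−11)≡13=n; p(15)→15·(15−11)≡8=i; y(24)→15·(24−11)≡13=n; b(1)→15·(1−11)≡6=g (all mod 26).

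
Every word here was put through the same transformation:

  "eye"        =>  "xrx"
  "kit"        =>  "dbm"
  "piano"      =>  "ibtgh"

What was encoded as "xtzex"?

eagle

Compare letters: e→x is +19, y→r is +19, e→x is +19 — a constant shift. Each letter is shifted forward by 19 in the alphabet (a Caesar shift of +19).
Decoding xtzex: x−19=e, t−19=a, z−19=g, e−19=l, x−19=e.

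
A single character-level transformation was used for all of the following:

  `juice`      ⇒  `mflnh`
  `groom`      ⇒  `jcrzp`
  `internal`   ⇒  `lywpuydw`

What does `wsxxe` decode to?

Shifts by position in juice: pos 0: j→m (+3), pos 1: u→f (+11), pos 2: i→l (+3), pos 3: c→n (+11) — repeating every 2. It's a Vigenère-style cipher with numeric key [3,11]: position i shifts by key[i mod 2].
Undoing it on wsxxe: w−3=t, s−11=h, x−3=u, x−11=m, e−3=b.

thumb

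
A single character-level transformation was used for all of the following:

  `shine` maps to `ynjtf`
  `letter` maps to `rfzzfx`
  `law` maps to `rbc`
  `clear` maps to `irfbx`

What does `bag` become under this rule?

hbm

Vowels shift forward by 1 and consonants shift forward by 6.
On bag: b(cons)+6=h, a(vowel)+1=b, g(cons)+6=m.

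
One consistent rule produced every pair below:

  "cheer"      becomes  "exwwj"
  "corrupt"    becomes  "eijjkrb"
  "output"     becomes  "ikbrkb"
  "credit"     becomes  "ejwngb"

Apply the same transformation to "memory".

qwqiju

c(2)→e(4) and h(7)→x(23) fit y≡9x+12 (mod 26); the inverse of 9 mod 26 is 3. Each letter's alphabet position (a=0..z=25) is mapped through 9·x+12 mod 26 — an affine cipher.
Applying it to memory: m(12)→9·12+12≡16=q; e(4)→9·4+12≡22=w; m(12)→9·12+12≡16=q; o(14)→9·14+12≡8=i; r(17)→9·17+12≡9=j; y(24)→9·24+12≡20=u (all mod 26).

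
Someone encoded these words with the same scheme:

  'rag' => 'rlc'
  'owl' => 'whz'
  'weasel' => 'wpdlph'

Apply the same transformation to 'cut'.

efn

The output letters match the input read backwards, each shifted +11: rag reversed is gar. The word is reversed, then every letter is shifted forward by 11.
On cut: reverse → tuc; then shift: t+11=e, u+11=f, c+11=n.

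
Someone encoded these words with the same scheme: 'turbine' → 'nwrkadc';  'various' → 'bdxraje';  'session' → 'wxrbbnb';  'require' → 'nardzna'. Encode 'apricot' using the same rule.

cxlrayj

The output letters match the input read backwards, each shifted +9: turbine reversed is enibrut. The word is reversed, then every letter is shifted forward by 9.
Applying it to apricot: reverse → tocirpa; then shift: t+9=c, o+9=x, c+9=l, i+9=r, r+9=a, p+9=y, a+9=j.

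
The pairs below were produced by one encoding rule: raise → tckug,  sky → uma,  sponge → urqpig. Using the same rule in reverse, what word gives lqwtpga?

journey

Each letter is shifted forward by 2 in the alphabet (a Caesar shift of +2).
Decoding lqwtpga: l−2=j, q−2=o, w−2=u, t−2=r, p−2=n, g−2=e, a−2=y.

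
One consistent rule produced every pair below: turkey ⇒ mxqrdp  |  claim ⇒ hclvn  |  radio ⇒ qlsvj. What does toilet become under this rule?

t(19)→m(12) and u(20)→x(23) fit y≡11x+11 (mod 26); the inverse of 11 mod 26 is 19. Treating letters as 0–25, the rule is x ↦ 11x + 11 (mod 26).
Applying it to toilet: t(19)→11·19+11≡12=m; o(14)→11·14+11≡9=j; i(8)→11·8+11≡21=v; l(11)→11·11+11≡2=c; e(4)→11·4+11≡3=d; t(19)→11·19+11≡12=m (all mod 26).

mjvcdm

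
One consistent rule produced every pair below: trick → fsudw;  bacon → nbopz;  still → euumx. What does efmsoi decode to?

search

Shifts by position in trick: pos 0: t→f (+12), pos 1: r→s (+1), pos 2: i→u (+12), pos 3: c→d (+1) — repeating every 2. A repeating key of period 2 is used — shifts +12, +1 over and over.
Decoding efmsoi: e−12=s, f−1=e, m−12=a, s−1=r, o−12=c, i−1=h.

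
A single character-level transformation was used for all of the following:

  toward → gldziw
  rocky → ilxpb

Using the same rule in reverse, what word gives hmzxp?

Each pair mirrors across the alphabet (t↔g, o↔l, w↔d): positions sum to 25. Each letter is replaced by its mirror in the alphabet: a↔z, b↔y, c↔x, and so on (the Atbash cipher).
Decoding hmzxp: h↔s, m↔n, z↔a, x↔c, p↔k.

snack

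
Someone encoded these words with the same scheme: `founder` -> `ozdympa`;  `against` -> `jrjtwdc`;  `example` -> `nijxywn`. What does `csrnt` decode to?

Shifts by position in founder: pos 0: f→o (+9), pos 1: o→z (+11), pos 2: u→d (+9), pos 3: n→y (+11) — repeating every 2. A repeating key of period 2 is used — shifts +9, +11 over and over.
Reversing it on csrnt: c−9=t, s−11=h, r−9=i, n−11=c, t−9=k.

thick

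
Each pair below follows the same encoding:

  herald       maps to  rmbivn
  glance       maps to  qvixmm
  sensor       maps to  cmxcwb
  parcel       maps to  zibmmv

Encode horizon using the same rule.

rwbqjwx

The shift depends on letter class: consonant h→r is +10, but vowel e→m is +8. The rule splits by letter class: vowels +8, consonants +10.
For horizon: h(cons)+10=r, o(vowel)+8=w, r(cons)+10=b, i(vowel)+8=q, z(cons)+10=j, o(vowel)+8=w, n(cons)+10=x.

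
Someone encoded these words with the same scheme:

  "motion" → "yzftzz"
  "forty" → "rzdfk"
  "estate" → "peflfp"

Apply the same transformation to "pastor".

blefzd

The shift depends on letter class: consonant m→y is +12, but vowel o→z is +11. The rule splits by letter class: vowels +11, consonants +12.
Applying it to pastor: p(cons)+12=b, a(vowel)+11=l, s(cons)+12=e, t(cons)+12=f, o(vowel)+11=z, r(cons)+12=d.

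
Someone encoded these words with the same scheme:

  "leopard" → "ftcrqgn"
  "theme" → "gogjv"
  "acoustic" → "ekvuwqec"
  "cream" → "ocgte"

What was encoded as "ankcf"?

daily

The output letters match the input read backwards, each shifted +2: leopard reversed is drapoel. Two steps: reverse the string, then apply a Caesar shift of +2.
Undoing it on ankcf: shift back: a−2=y, n−2=l, k−2=i, c−2=a, f−2=d → yliad; then reverse → daily.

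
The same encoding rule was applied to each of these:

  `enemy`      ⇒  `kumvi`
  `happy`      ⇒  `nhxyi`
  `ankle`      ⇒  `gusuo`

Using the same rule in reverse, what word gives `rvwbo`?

Each letter shifts forward by (position + 6), i.e. 6, 7, 8, … — the shift grows by one for each successive letter.
Reversing it on rvwbo: r−6=l, v−7=o, w−8=o, b−9=s, o−10=e.

loose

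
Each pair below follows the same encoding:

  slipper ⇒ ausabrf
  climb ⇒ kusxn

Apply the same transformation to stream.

acbpmz

In slipper: s→a is +8, l→u is +9, i→s is +10, p→a is +11 — the shift increases by 1 each position. The shift increases by 1 at each position, starting from +8: 8, 9, 10, ….
On stream: s+8=a, t+9=c, r+10=b, e+11=p, a+12=m, m+13=z.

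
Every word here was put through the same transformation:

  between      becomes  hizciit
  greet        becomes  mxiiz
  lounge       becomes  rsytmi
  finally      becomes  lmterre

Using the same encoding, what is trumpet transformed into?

The shift depends on letter class: consonant b→h is +6, but vowel e→i is +4. Two shifts are in play — +4 for a/e/i/o/u, +6 for every other letter.
For trumpet: t(cons)+6=z, r(cons)+6=x, u(vowel)+4=y, m(cons)+6=s, p(cons)+6=v, e(vowel)+4=i, t(cons)+6=z.

zxysviz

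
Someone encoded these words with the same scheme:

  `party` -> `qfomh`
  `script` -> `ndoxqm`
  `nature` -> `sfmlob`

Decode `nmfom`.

start

p(15)→q(16) and a(0)→f(5) fit y≡25x+5 (mod 26); the inverse of 25 mod 26 is 25. Each letter's alphabet position (a=0..z=25) is mapped through 25·x+5 mod 26 — an affine cipher.
Reversing it on nmfom: n(13)→25·(13−5)≡18=s; m(12)→25·(12−5)≡19=t; f(5)→25·(5−5)≡0=a; o(14)→25·(14−5)≡17=r; m(12)→25·(12−5)≡19=t (all mod 26).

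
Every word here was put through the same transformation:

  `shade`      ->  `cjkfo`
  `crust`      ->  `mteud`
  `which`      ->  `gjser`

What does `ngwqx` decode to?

demon

Shifts by position in shade: pos 0: s→c (+10), pos 1: h→j (+2), pos 2: a→k (+10), pos 3: d→f (+2) — repeating every 2. A repeating key of period 2 is used — shifts +10, +2 over and over.
Undoing it on ngwqx: n−10=d, g−2=e, w−10=m, q−2=o, x−10=n.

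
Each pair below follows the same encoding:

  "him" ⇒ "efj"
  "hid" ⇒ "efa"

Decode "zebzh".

It's a constant shift of +23 (ROT23).
Decoding zebzh: z−23=c, e−23=h, b−23=e, z−23=c, h−23=k.

check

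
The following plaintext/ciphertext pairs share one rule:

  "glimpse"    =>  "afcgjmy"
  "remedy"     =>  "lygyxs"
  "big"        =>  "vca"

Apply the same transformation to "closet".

This is a Caesar cipher with shift 20.
On closet: c+20=w, l+20=f, o+20=i, s+20=m, e+20=y, t+20=n.

wfimyn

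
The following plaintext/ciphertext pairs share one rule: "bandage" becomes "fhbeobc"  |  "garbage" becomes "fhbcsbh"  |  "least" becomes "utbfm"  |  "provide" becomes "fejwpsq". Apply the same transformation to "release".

ftbfmfs

Two steps: reverse the string, then apply a Caesar shift of +1.
On release: reverse → esaeler; then shift: e+1=f, s+1=t, a+1=b, e+1=f, l+1=m, e+1=f, r+1=s.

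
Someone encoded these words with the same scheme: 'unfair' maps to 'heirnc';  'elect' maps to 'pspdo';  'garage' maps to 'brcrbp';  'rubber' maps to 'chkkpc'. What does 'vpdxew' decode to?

u(20)→h(7) and n(13)→e(4) fit y≡19x+17 (mod 26); the inverse of 19 mod 26 is 11. Each letter's alphabet position (a=0..z=25) is mapped through 19·x+17 mod 26 — an affine cipher.
Reversing it on vpdxew: v(21)→11·(21−17)≡18=s; p(15)→11·(15−17)≡4=e; d(3)→11·(3−17)≡2=c; x(23)→11·(23−17)≡14=o; e(4)→11·(4−17)≡13=n; w(22)→11·(22−17)≡3=d (all mod 26).

second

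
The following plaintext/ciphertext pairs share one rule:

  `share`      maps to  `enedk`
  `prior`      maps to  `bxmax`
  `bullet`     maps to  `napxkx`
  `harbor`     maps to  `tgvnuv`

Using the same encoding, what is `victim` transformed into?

Shifts by position in share: pos 0: s→e (+12), pos 1: h→n (+6), pos 2: a→e (+4), pos 3: r→d (+12), pos 4: e→k (+6) — repeating every 3. The shifts repeat in a cycle of length 3: positions 0,1,… shift by +12, +6, +4, then the pattern repeats.
For victim: v+12=h, i+6=o, c+4=g, t+12=f, i+6=o, m+4=q.

hogfoq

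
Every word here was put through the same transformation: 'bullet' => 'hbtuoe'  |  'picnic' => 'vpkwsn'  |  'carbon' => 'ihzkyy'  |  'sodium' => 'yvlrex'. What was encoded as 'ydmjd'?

sweat

In bullet: b→h is +6, u→b is +7, l→t is +8, l→u is +9 — the shift increases by 1 each position. Letter i (0-indexed) is shifted by i+6, so successive shifts are 6, 7, 8, ….
Undoing it on ydmjd: y−6=s, d−7=w, m−8=e, j−9=a, d−10=t.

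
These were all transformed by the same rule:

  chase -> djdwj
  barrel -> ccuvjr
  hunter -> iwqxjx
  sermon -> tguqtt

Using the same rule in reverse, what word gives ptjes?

In chase: c→d is +1, h→j is +2, a→d is +3, s→w is +4 — the shift increases by 1 each position. Letter i (0-indexed) is shifted by i+1, so successive shifts are 1, 2, 3, ….
Reversing it on ptjes: p−1=o, t−2=r, j−3=g, e−4=a, s−5=n.

organ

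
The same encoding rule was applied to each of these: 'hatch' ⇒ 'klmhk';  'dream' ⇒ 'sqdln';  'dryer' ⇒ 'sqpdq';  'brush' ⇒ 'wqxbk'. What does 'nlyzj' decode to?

h(7)→k(10) and a(0)→l(11) fit y≡11x+11 (mod 26); the inverse of 11 mod 26 is 19. Treating letters as 0–25, the rule is x ↦ 11x + 11 (mod 26).
Decoding nlyzj: n(13)→19·(13−11)≡12=m; l(11)→19·(11−11)≡0=a; y(24)→19·(24−11)≡13=n; z(25)→19·(25−11)≡6=g; j(9)→19·(9−11)≡14=o (all mod 26).

mango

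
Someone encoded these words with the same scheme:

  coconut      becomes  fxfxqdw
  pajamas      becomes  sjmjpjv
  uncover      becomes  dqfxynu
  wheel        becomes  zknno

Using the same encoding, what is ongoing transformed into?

The shift depends on letter class: consonant c→f is +3, but vowel o→x is +9. The rule splits by letter class: vowels +9, consonants +3.
For ongoing: o(vowel)+9=x, n(cons)+3=q, g(cons)+3=j, o(vowel)+9=x, i(vowel)+9=r, n(cons)+3=q, g(cons)+3=j.

xqjxrqj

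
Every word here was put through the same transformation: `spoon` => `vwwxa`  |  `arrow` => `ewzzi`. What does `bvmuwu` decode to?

The word is reversed, then every letter is shifted forward by 8.
Reversing it on bvmuwu: shift back: b−8=t, v−8=n, m−8=e, u−8=m, w−8=o, u−8=m → tnemom; then reverse → moment.

moment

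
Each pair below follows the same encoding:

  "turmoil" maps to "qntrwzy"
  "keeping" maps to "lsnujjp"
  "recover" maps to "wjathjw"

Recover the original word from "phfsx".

snack

Read the word backwards and shift each letter +5.
Decoding phfsx: shift back: p−5=k, h−5=c, f−5=a, s−5=n, x−5=s → kcans; then reverse → snack.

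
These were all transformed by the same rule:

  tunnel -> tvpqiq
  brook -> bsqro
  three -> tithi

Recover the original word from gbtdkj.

garage

In tunnel: t→t is +0, u→v is +1, n→p is +2, n→q is +3 — the shift increases by 1 each position. Each letter shifts forward by its position index (0, 1, 2, …) — the shift grows by one for each successive letter.
Decoding gbtdkj: g−0=g, b−1=a, t−2=r, d−3=a, k−4=g, j−5=e.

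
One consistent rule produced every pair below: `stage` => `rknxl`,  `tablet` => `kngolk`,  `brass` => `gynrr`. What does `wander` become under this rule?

pnasly

This is an affine cipher: with a=0,…,z=25, each position x becomes (19x+13) mod 26.
On wander: w(22)→19·22+13≡15=p; a(0)→19·0+13≡13=n; n(13)→19·13+13≡0=a; d(3)→19·3+13≡18=s; e(4)→19·4+13≡11=l; r(17)→19·17+13≡24=y (all mod 26).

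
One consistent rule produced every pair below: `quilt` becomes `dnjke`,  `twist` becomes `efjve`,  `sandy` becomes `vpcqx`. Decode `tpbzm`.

maker

This is an affine cipher: with a=0,…,z=25, each position x becomes (9x+15) mod 26.
Undoing it on tpbzm: t(19)→3·(19−15)≡12=m; p(15)→3·(15−15)≡0=a; b(1)→3·(1−15)≡10=k; z(25)→3·(25−15)≡4=e; m(12)→3·(12−15)≡17=r (all mod 26).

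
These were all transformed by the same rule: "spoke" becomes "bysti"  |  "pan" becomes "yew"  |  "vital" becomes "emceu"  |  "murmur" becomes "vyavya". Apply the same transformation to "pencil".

The shift depends on letter class: consonant s→b is +9, but vowel o→s is +4. Vowels shift forward by 4 and consonants shift forward by 9.
Applying it to pencil: p(cons)+9=y, e(vowel)+4=i, n(cons)+9=w, c(cons)+9=l, i(vowel)+4=m, l(cons)+9=u.

yiwlmu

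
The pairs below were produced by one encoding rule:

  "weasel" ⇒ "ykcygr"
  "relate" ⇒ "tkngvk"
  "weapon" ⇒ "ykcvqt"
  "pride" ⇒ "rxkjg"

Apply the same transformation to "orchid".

Shifts by position in weasel: pos 0: w→y (+2), pos 1: e→k (+6), pos 2: a→c (+2), pos 3: s→y (+6) — repeating every 2. It's a Vigenère-style cipher with numeric key [2,6]: position i shifts by key[i mod 2].
On orchid: o+2=q, r+6=x, c+2=e, h+6=n, i+2=k, d+6=j.

qxenkj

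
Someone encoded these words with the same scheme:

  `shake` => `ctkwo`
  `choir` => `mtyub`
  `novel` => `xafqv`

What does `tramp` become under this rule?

ddkyz

Shifts by position in shake: pos 0: s→c (+10), pos 1: h→t (+12), pos 2: a→k (+10), pos 3: k→w (+12) — repeating every 2. A repeating key of period 2 is used — shifts +10, +12 over and over.
For tramp: t+10=d, r+12=d, a+10=k, m+12=y, p+10=z.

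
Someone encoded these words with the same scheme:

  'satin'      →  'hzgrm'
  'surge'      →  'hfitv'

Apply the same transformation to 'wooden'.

Each pair mirrors across the alphabet (s↔h, a↔z, t↔g): positions sum to 25. Each letter is replaced by its mirror in the alphabet: a↔z, b↔y, c↔x, and so on (the Atbash cipher).
Applying it to wooden: w↔d, o↔l, o↔l, d↔w, e↔v, n↔m.

dllwvm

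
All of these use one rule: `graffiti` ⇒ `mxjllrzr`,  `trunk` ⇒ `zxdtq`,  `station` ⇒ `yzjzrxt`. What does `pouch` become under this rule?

Vowels shift forward by 9 and consonants shift forward by 6.
On pouch: p(cons)+6=v, o(vowel)+9=x, u(vowel)+9=d, c(cons)+6=i, h(cons)+6=n.

vxdin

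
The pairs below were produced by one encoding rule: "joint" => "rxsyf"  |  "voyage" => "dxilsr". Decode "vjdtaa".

Each letter shifts forward by (position + 8), i.e. 8, 9, 10, … — the shift grows by one for each successive letter.
Decoding vjdtaa: v−8=n, j−9=a, d−10=t, t−11=i, a−12=o, a−13=n.

nation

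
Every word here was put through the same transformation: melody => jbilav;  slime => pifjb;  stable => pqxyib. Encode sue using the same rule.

Compare letters: m→j is +23, e→b is +23, l→i is +23 — a constant shift. Every letter moves 23 places later in the alphabet, wrapping around z→a.
Applying it to sue: s+23=p, u+23=r, e+23=b.

prb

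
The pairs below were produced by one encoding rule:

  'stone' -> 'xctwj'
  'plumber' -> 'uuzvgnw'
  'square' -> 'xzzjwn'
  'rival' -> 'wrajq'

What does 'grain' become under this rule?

lafrs

The shifts repeat in a cycle of length 2: positions 0,1,… shift by +5, +9, then the pattern repeats.
For grain: g+5=l, r+9=a, a+5=f, i+9=r, n+5=s.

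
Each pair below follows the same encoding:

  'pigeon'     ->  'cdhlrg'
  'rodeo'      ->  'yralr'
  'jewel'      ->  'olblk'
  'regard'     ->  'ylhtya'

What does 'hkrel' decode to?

Treating letters as 0–25, the rule is x ↦ 11x + 19 (mod 26).
Undoing it on hkrel: h(7)→19·(7−19)≡6=g; k(10)→19·(10−19)≡11=l; r(17)→19·(17−19)≡14=o; e(4)→19·(4−19)≡1=b; l(11)→19·(11−19)≡4=e (all mod 26).

globe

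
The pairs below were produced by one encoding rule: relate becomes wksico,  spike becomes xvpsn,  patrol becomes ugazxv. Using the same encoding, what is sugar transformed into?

xania

In relate: r→w is +5, e→k is +6, l→s is +7, a→i is +8 — the shift increases by 1 each position. Letter i (0-indexed) is shifted by i+5, so successive shifts are 5, 6, 7, ….
For sugar: s+5=x, u+6=a, g+7=n, a+8=i, r+9=a.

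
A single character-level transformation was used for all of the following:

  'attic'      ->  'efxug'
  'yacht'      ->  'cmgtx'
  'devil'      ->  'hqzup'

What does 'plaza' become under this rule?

txele

It's a Vigenère-style cipher with numeric key [4,12]: position i shifts by key[i mod 2].
For plaza: p+4=t, l+12=x, a+4=e, z+12=l, a+4=e.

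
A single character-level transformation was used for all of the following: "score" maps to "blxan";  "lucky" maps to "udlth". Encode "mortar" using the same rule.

vxacja

Compare letters: s→b is +9, c→l is +9, o→x is +9 — a constant shift. Every letter moves 9 places later in the alphabet, wrapping around z→a.
For mortar: m+9=v, o+9=x, r+9=a, t+9=c, a+9=j, r+9=a.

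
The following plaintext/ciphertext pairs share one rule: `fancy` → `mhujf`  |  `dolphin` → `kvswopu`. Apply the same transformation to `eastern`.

lhzalyu

Compare letters: f→m is +7, a→h is +7, n→u is +7 — a constant shift. This is a Caesar cipher with shift 7.
For eastern: e+7=l, a+7=h, s+7=z, t+7=a, e+7=l, r+7=y, n+7=u.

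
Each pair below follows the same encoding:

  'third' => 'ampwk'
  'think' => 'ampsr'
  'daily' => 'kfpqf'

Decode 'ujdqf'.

Shifts by position in third: pos 0: t→a (+7), pos 1: h→m (+5), pos 2: i→p (+7), pos 3: r→w (+5) — repeating every 2. The shifts repeat in a cycle of length 2: positions 0,1,… shift by +7, +5, then the pattern repeats.
Undoing it on ujdqf: u−7=n, j−5=e, d−7=w, q−5=l, f−7=y.

newly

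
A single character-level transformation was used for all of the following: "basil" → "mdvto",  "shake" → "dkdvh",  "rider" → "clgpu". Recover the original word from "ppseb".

The shifts repeat in a cycle of length 3: positions 0,1,… shift by +11, +3, +3, then the pattern repeats.
Undoing it on ppseb: p−11=e, p−3=m, s−3=p, e−11=t, b−3=y.

empty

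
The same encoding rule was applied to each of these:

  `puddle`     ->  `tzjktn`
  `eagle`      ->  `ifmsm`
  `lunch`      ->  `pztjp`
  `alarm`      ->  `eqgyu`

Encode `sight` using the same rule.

wnmob

In puddle: p→t is +4, u→z is +5, d→j is +6, d→k is +7 — the shift increases by 1 each position. Letter i (0-indexed) is shifted by i+4, so successive shifts are 4, 5, 6, ….
Applying it to sight: s+4=w, i+5=n, g+6=m, h+7=o, t+8=b.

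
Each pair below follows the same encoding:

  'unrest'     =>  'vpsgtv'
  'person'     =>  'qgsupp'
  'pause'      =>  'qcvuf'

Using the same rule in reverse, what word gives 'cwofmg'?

Shifts by position in unrest: pos 0: u→v (+1), pos 1: n→p (+2), pos 2: r→s (+1), pos 3: e→g (+2) — repeating every 2. A repeating key of period 2 is used — shifts +1, +2 over and over.
Reversing it on cwofmg: c−1=b, w−2=u, o−1=n, f−2=d, m−1=l, g−2=e.

bundle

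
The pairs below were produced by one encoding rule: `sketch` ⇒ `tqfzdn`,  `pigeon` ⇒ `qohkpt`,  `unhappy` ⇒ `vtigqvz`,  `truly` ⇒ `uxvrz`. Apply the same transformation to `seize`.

tkjff

Shifts by position in sketch: pos 0: s→t (+1), pos 1: k→q (+6), pos 2: e→f (+1), pos 3: t→z (+6) — repeating every 2. A repeating key of period 2 is used — shifts +1, +6 over and over.
For seize: s+1=t, e+6=k, i+1=j, z+6=f, e+1=f.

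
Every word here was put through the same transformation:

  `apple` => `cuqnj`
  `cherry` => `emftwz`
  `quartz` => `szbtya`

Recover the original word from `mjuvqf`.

kettle

Shifts by position in apple: pos 0: a→c (+2), pos 1: p→u (+5), pos 2: p→q (+1), pos 3: l→n (+2), pos 4: e→j (+5) — repeating every 3. It's a Vigenère-style cipher with numeric key [2,5,1]: position i shifts by key[i mod 3].
Reversing it on mjuvqf: m−2=k, j−5=e, u−1=t, v−2=t, q−5=l, f−1=e.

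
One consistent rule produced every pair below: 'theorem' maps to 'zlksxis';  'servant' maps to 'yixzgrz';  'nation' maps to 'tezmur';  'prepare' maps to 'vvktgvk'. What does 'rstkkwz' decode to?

Shifts by position in theorem: pos 0: t→z (+6), pos 1: h→l (+4), pos 2: e→k (+6), pos 3: o→s (+4) — repeating every 2. A repeating key of period 2 is used — shifts +6, +4 over and over.
Reversing it on rstkkwz: r−6=l, s−4=o, t−6=n, k−4=g, k−6=e, w−4=s, z−6=t.

longest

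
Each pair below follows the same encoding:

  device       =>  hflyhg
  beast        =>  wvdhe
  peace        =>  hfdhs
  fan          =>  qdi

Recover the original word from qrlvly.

vision

The output letters match the input read backwards, each shifted +3: device reversed is ecived. Two steps: reverse the string, then apply a Caesar shift of +3.
Reversing it on qrlvly: shift back: q−3=n, r−3=o, l−3=i, v−3=s, l−3=i, y−3=v → noisiv; then reverse → vision.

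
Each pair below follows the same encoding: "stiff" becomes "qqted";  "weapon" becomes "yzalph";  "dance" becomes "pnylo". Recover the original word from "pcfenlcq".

Read the word backwards and shift each letter +11.
Reversing it on pcfenlcq: shift back: p−11=e, c−11=r, f−11=u, e−11=t, n−11=c, l−11=a, c−11=r, q−11=f → erutcarf; then reverse → fracture.

fracture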